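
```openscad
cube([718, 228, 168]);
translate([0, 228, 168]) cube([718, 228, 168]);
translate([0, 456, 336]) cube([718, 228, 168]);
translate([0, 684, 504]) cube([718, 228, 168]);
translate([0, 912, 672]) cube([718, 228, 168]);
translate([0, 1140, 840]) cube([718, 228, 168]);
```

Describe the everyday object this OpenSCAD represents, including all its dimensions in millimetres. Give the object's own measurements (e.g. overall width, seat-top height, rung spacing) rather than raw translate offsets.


A straight staircase of 6 solid steps. Each step is 718 mm wide (x), 228 mm deep (y, the going) and 168 mm tall (the rise). The first step rests on the floor; each subsequent step sits one going further in +y and one rise higher in +z, directly behind and above the previous step with no overlap.


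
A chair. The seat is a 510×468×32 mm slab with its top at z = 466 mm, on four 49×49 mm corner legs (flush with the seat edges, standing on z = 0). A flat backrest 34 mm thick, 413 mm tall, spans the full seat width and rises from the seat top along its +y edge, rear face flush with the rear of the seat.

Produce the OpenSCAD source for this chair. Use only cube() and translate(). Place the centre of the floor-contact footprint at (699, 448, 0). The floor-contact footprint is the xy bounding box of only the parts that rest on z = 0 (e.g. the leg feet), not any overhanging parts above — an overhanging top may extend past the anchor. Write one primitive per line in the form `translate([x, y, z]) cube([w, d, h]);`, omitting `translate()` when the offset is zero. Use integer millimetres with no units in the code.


translate([444, 214, 434]) cube([510, 468, 32]);
translate([444, 214, 0]) cube([49, 49, 434]);
translate([905, 214, 0]) cube([49, 49, 434]);
translate([444, 633, 0]) cube([49, 49, 434]);
translate([905, 633, 0]) cube([49, 49, 434]);
translate([444, 648, 466]) cube([510, 34, 413]);


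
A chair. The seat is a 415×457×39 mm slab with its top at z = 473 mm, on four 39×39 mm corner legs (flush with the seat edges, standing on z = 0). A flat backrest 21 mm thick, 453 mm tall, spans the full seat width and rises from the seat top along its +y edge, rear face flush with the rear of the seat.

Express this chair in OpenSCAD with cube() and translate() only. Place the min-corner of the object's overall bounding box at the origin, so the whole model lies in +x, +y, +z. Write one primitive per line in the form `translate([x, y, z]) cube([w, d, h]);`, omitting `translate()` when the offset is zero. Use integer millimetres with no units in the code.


translate([0, 0, 434]) cube([415, 457, 39]);
cube([39, 39, 434]);
translate([376, 0, 0]) cube([39, 39, 434]);
translate([0, 418, 0]) cube([39, 39, 434]);
translate([376, 418, 0]) cube([39, 39, 434]);
translate([0, 436, 473]) cube([415, 21, 453]);


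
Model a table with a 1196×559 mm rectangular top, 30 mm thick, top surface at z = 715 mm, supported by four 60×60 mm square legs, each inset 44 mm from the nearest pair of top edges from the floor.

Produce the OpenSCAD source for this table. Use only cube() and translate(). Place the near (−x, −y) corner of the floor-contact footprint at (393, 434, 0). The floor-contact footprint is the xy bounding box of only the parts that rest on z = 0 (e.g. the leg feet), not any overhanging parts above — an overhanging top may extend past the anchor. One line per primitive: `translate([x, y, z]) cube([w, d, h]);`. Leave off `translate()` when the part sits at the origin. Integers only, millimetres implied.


translate([349, 390, 685]) cube([1196, 559, 30]);
translate([393, 434, 0]) cube([60, 60, 685]);
translate([1441, 434, 0]) cube([60, 60, 685]);
translate([393, 845, 0]) cube([60, 60, 685]);
translate([1441, 845, 0]) cube([60, 60, 685]);


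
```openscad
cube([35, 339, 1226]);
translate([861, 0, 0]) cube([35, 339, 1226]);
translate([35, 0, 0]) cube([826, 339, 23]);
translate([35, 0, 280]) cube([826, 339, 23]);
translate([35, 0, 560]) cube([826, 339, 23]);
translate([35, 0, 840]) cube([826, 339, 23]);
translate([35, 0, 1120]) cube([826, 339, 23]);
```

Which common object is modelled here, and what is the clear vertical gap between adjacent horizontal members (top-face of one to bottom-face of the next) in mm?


A bookshelf. The clear shelf gap is 257 mm.

Two tall side panels with 5 horizontal boards between them — a bookshelf. The first two shelf undersides are at z = 0 and z = 280; with shelf thickness 23, the clear gap is 280 − 0 − 23 = 257 mm.


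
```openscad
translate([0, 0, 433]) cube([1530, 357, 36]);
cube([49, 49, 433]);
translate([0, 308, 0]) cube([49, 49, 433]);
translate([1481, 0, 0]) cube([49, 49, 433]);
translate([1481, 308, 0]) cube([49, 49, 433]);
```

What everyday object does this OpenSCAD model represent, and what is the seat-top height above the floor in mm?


A bench. The seat-top height is 469 mm.

A long slab on four corner posts — a bench. The slab sits at z = 433 with thickness 36, so the top is 433 + 36 = 469 mm.


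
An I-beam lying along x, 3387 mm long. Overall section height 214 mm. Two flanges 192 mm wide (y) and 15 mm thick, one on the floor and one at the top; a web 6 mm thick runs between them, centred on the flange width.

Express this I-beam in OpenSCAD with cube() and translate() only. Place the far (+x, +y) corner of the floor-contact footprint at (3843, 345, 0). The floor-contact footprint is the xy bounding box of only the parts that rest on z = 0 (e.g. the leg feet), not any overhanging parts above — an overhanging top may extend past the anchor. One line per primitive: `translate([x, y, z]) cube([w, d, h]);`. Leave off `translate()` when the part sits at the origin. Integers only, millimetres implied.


translate([456, 153, 0]) cube([3387, 192, 15]);
translate([456, 246, 15]) cube([3387, 6, 184]);
translate([456, 153, 199]) cube([3387, 192, 15]);


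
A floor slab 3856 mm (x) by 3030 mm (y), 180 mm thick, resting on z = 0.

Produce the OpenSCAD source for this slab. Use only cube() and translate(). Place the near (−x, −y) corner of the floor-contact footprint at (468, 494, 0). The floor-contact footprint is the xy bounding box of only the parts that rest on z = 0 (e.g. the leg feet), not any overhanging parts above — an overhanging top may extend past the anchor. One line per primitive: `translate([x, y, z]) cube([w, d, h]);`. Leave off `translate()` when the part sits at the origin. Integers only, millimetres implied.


translate([468, 494, 0]) cube([3856, 3030, 180]);


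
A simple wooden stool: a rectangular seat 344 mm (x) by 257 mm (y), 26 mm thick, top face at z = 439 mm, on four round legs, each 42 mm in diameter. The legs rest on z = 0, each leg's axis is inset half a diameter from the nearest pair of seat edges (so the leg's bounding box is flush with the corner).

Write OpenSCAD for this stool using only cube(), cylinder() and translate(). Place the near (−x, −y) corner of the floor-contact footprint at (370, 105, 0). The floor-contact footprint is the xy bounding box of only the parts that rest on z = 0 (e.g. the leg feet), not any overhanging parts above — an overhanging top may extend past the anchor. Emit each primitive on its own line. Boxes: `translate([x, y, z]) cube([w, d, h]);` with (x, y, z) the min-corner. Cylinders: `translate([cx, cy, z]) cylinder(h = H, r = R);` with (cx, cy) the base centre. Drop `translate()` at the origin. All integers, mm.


// leg_h = 439 - 26 = 413
translate([370, 105, 413]) cube([344, 257, 26]);
translate([391, 126, 0]) cylinder(h = 413, r = 21);
translate([693, 126, 0]) cylinder(h = 413, r = 21);
translate([391, 341, 0]) cylinder(h = 413, r = 21);
translate([693, 341, 0]) cylinder(h = 413, r = 21);


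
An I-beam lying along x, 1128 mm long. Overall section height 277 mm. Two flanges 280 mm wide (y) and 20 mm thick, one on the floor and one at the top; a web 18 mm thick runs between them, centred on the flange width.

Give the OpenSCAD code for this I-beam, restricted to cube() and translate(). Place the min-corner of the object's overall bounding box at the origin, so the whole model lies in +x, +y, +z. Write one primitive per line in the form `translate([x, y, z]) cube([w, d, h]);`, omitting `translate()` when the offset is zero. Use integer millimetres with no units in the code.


cube([1128, 280, 20]);
translate([0, 131, 20]) cube([1128, 18, 237]);
translate([0, 0, 257]) cube([1128, 280, 20]);


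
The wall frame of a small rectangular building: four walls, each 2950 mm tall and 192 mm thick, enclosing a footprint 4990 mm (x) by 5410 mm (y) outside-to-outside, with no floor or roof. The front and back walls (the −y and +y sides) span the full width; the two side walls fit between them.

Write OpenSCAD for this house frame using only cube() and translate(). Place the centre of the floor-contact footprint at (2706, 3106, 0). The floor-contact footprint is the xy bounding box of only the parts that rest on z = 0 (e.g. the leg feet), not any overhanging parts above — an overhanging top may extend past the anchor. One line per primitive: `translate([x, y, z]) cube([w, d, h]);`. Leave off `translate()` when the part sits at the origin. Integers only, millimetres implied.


translate([211, 401, 0]) cube([4990, 192, 2950]);
translate([211, 5619, 0]) cube([4990, 192, 2950]);
translate([211, 593, 0]) cube([192, 5026, 2950]);
translate([5009, 593, 0]) cube([192, 5026, 2950]);


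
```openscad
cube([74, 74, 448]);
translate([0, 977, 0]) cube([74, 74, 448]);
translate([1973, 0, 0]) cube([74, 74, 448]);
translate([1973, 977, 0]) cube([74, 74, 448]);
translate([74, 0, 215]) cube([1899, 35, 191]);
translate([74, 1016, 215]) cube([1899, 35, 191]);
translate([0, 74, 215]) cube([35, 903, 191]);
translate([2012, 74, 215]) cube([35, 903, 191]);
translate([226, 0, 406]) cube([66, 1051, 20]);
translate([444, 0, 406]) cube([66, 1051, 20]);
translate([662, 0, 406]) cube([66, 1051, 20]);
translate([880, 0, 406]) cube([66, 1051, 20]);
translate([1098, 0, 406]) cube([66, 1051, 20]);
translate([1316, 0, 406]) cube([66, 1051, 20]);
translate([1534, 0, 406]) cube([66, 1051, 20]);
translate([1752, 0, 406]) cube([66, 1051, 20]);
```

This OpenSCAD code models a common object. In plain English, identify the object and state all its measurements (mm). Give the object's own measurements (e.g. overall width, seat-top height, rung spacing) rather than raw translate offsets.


A bed frame 2047 mm long (x) by 1051 mm wide (y). Four 74×74 mm corner posts, 448 mm tall, at the corners of the footprint. Four rails of 35 mm thickness and 191 mm height run between adjacent posts with their undersides at z = 215 mm, their outer faces flush with the outside of the frame (the two x-running rails run between the posts' inner faces; the two y-running rails run between the posts' inner faces). 8 slats, each 66 mm wide (x) and 20 mm thick, lie across the top of the two x-running rails, running the full 1051 mm width of the frame in y; along x they sit between the end posts with a 152 mm gap after the −x posts and between neighbouring slats, leaving 155 mm before the +x posts.


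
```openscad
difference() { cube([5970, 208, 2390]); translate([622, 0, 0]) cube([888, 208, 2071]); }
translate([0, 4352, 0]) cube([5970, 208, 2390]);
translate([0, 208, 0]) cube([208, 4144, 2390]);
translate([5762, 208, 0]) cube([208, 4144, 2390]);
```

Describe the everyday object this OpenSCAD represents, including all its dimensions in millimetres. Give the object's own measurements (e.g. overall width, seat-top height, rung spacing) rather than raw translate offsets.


A single room: four walls, each 2390 mm tall and 208 mm thick, enclosing an outside footprint 5970×4560 mm (x × y), no floor or roof. The front and back walls (−y and +y sides) run the full x-width; the side walls fit between their inner faces. A door opening 888 mm wide and 2071 mm tall is cut through the front wall from the floor up, its −x edge 622 mm from the wall's −x end.


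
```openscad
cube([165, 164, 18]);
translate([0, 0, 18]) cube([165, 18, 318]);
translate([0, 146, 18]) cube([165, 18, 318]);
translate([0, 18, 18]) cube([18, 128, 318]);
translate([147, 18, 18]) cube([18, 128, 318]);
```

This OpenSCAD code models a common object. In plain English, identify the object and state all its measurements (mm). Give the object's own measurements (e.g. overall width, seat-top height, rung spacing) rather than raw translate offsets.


An open-topped rectangular box: outside dimensions 165×164×336 mm, with a uniform wall and base thickness of 18 mm. The base is a full 165×164 slab on the floor; four walls sit on top of the base. The front and back walls (the −y and +y sides) span the full width; the two side walls fit between them.


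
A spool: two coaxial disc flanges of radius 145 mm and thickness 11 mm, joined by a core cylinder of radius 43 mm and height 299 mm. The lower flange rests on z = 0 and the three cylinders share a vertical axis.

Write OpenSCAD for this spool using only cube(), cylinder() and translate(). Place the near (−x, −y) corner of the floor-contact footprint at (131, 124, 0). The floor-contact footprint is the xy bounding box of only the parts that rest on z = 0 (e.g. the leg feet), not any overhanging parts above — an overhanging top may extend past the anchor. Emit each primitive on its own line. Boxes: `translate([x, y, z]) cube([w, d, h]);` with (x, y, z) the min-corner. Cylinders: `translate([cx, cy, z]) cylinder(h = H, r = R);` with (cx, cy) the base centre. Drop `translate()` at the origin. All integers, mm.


translate([276, 269, 0]) cylinder(h = 11, r = 145);
translate([276, 269, 11]) cylinder(h = 299, r = 43);
translate([276, 269, 310]) cylinder(h = 11, r = 145);


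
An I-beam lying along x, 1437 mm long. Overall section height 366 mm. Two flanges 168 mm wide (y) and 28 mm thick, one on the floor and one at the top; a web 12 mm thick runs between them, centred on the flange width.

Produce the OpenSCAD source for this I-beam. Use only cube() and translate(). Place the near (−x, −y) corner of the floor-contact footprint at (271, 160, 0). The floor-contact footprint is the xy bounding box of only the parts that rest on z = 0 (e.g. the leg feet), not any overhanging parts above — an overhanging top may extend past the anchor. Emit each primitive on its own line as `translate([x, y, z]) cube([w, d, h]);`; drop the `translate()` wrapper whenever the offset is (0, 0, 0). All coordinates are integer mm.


translate([271, 160, 0]) cube([1437, 168, 28]);
translate([271, 238, 28]) cube([1437, 12, 310]);
translate([271, 160, 338]) cube([1437, 168, 28]);


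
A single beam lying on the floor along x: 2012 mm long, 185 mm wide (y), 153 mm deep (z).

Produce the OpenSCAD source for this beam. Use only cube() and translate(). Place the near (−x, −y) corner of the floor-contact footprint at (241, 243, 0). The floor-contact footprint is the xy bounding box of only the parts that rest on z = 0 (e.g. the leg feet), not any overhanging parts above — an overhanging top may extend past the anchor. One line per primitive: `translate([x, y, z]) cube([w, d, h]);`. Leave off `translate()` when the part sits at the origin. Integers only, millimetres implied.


translate([241, 243, 0]) cube([2012, 185, 153]);


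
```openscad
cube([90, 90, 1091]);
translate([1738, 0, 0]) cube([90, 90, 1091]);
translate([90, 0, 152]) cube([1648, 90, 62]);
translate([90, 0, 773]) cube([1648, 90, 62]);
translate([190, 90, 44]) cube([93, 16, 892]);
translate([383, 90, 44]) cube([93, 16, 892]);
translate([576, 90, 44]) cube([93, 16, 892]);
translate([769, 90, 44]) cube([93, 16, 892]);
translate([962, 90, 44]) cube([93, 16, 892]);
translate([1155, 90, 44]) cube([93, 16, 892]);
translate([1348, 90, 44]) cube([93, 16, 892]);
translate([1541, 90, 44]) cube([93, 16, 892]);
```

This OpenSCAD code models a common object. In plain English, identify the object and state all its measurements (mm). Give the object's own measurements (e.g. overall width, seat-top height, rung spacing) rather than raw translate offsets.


A fence section. Two 90×90 mm posts, 1091 mm tall, stand on the floor with a clear span of 1648 mm between their inner faces. Two horizontal rails of 90×62 mm section span the gap between the posts with their undersides at z = 152 mm and z = 773 mm, flush with the posts' −y face. 8 pickets, each 93 mm wide, 16 mm thick and 892 mm tall, are fixed to the +y face of the rails with their bottoms at z = 44 mm, spaced across the span with a 100 mm gap after the −x post and between neighbouring pickets, with 104 mm left before the +x post.


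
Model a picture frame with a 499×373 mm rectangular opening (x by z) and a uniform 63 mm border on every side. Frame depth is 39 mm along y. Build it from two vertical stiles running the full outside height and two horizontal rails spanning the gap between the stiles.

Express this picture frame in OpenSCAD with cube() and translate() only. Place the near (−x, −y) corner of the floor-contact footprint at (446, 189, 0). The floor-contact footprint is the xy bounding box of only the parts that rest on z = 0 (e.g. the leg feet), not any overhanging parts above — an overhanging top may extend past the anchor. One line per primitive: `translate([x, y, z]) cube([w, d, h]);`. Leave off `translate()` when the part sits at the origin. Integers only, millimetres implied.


translate([446, 189, 0]) cube([63, 39, 499]);
translate([1008, 189, 0]) cube([63, 39, 499]);
translate([509, 189, 0]) cube([499, 39, 63]);
translate([509, 189, 436]) cube([499, 39, 63]);


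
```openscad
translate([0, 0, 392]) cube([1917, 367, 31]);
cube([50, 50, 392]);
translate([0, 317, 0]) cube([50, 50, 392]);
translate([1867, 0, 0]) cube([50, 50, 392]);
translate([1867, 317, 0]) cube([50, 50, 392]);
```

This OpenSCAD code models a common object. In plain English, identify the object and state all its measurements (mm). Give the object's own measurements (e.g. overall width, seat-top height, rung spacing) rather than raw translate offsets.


A long wooden bench with a 1917 mm (x) × 367 mm (y) seat, 31 mm thick, its top surface 423 mm above the floor. Four 50 mm square legs at the seat corners, flush with the edges, run from z = 0 to the seat underside.


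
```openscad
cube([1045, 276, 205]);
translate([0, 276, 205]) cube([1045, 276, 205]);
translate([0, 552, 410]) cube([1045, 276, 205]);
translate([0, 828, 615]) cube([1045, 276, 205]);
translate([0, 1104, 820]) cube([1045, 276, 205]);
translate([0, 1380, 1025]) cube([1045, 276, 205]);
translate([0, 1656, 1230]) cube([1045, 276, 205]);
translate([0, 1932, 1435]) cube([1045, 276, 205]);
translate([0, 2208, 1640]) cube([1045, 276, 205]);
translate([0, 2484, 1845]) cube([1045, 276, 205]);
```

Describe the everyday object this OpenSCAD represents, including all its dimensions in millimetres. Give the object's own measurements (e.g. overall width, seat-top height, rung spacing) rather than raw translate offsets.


A straight staircase of 10 solid steps. Each step is 1045 mm wide (x), 276 mm deep (y, the going) and 205 mm tall (the rise). The first step rests on the floor; each subsequent step sits one going further in +y and one rise higher in +z, directly behind and above the previous step with no overlap.


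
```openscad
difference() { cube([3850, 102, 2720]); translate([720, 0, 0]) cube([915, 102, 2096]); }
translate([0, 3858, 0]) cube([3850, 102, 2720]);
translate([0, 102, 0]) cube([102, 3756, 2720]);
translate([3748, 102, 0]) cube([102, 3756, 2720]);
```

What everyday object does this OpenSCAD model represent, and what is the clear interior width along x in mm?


A single room. The interior width is 3646 mm.

Four walls enclosing a rectangle with a door in the front wall — a room. Outside width 3850 minus two 102 mm walls gives 3646 mm.


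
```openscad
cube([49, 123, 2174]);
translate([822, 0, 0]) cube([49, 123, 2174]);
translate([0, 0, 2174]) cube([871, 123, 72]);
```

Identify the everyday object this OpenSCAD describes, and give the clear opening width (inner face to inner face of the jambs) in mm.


A door frame. The clear opening width is 773 mm.

Two 2174 mm tall posts with a header on top — a door frame. The left jamb is 49 mm wide at x = 0; the right jamb starts at x = 822. The clear opening is 822 − 49 = 773 mm.


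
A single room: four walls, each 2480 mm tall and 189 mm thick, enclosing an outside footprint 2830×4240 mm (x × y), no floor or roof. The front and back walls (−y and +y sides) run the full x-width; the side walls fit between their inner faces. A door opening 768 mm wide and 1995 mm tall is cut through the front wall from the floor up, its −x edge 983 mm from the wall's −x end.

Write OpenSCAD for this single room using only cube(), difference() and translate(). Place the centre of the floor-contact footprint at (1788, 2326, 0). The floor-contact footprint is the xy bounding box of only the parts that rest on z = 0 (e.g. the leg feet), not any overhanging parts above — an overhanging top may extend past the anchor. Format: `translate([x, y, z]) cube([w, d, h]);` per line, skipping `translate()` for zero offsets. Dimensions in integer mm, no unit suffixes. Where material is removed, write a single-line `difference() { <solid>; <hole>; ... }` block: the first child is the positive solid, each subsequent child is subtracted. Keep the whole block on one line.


difference() { translate([373, 206, 0]) cube([2830, 189, 2480]); translate([1356, 206, 0]) cube([768, 189, 1995]); }
translate([373, 4257, 0]) cube([2830, 189, 2480]);
translate([373, 395, 0]) cube([189, 3862, 2480]);
translate([3014, 395, 0]) cube([189, 3862, 2480]);


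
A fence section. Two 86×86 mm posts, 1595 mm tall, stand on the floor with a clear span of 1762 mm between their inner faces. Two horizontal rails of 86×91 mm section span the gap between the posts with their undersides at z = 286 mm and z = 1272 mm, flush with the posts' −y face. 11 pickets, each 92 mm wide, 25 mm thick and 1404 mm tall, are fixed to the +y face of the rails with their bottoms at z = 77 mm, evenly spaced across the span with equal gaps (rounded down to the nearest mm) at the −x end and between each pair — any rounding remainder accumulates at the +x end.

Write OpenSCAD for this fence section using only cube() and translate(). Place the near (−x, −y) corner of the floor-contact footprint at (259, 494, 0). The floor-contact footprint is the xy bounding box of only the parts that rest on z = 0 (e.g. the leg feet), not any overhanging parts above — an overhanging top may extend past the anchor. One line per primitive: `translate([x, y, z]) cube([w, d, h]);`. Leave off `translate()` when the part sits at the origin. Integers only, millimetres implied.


translate([259, 494, 0]) cube([86, 86, 1595]);
translate([2107, 494, 0]) cube([86, 86, 1595]);
translate([345, 494, 286]) cube([1762, 86, 91]);
translate([345, 494, 1272]) cube([1762, 86, 91]);
translate([407, 580, 77]) cube([92, 25, 1404]);
translate([561, 580, 77]) cube([92, 25, 1404]);
translate([715, 580, 77]) cube([92, 25, 1404]);
translate([869, 580, 77]) cube([92, 25, 1404]);
translate([1023, 580, 77]) cube([92, 25, 1404]);
translate([1177, 580, 77]) cube([92, 25, 1404]);
translate([1331, 580, 77]) cube([92, 25, 1404]);
translate([1485, 580, 77]) cube([92, 25, 1404]);
translate([1639, 580, 77]) cube([92, 25, 1404]);
translate([1793, 580, 77]) cube([92, 25, 1404]);
translate([1947, 580, 77]) cube([92, 25, 1404]);


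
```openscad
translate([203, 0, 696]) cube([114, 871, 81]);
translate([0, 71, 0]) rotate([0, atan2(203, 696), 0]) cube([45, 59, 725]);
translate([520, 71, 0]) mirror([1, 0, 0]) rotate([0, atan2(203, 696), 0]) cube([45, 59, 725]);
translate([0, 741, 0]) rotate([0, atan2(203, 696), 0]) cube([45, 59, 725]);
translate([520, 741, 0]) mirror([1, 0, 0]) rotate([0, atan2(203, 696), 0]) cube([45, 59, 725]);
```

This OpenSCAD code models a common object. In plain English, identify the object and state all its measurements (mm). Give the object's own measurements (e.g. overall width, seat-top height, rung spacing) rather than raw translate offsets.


A sawhorse. A 114×871×81 mm beam (x, y, z) sits on two A-frame leg pairs. Each pair is two raked legs of 45×59 mm section (59 mm along y) splaying symmetrically in x. Each leg rises 696 mm vertically over 203 mm of horizontal reach and is 725 mm long along its own axis. Every leg's outer bottom edge rests on the floor and its outer top edge meets a bottom edge of the beam — the left legs (tilting toward +x) meet the beam's −x bottom edge, the right legs (their mirror images, tilting toward −x) meet its +x bottom edge — so the leg tops tuck under the beam, the beam's underside is 696 mm above the floor, and the feet are 520 mm apart outside-to-outside with the beam centred between them. The two leg pairs are set in 71 mm from either end of the beam.


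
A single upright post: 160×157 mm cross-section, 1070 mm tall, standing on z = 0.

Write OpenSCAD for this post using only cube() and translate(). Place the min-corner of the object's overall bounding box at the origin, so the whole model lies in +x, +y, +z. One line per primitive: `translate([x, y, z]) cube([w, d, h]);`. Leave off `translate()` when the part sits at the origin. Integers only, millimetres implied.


cube([160, 157, 1070]);


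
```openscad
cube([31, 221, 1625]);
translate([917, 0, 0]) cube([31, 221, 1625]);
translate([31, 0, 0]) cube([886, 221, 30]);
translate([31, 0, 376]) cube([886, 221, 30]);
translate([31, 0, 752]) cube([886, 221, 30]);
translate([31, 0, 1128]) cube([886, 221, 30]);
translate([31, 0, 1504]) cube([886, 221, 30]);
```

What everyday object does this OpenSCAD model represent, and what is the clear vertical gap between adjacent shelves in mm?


A bookshelf. The clear shelf gap is 346 mm.

Two tall side panels with 5 horizontal boards between them — a bookshelf. The first two shelf undersides are at z = 0 and z = 376; with shelf thickness 30, the clear gap is 376 − 0 − 30 = 346 mm.


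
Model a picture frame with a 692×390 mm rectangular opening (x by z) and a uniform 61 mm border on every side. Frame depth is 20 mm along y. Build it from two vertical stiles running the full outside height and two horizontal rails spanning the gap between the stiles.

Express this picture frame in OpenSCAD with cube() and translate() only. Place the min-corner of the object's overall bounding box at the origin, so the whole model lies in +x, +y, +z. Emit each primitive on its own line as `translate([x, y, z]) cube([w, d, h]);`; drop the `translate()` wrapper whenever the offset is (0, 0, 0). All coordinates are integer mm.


cube([61, 20, 512]);
translate([753, 0, 0]) cube([61, 20, 512]);
translate([61, 0, 0]) cube([692, 20, 61]);
translate([61, 0, 451]) cube([692, 20, 61]);


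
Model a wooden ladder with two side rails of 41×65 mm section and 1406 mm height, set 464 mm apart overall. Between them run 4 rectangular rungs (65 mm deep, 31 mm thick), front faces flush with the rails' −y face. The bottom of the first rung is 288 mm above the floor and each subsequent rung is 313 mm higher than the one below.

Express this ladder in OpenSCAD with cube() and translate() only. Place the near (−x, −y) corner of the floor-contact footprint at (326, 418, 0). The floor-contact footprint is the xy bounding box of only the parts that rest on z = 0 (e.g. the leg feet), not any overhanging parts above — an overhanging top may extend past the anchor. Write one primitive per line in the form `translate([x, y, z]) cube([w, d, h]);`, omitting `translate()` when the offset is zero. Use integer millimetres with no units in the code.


translate([326, 418, 0]) cube([41, 65, 1406]);
translate([749, 418, 0]) cube([41, 65, 1406]);
translate([367, 418, 288]) cube([382, 65, 31]);
translate([367, 418, 601]) cube([382, 65, 31]);
translate([367, 418, 914]) cube([382, 65, 31]);
translate([367, 418, 1227]) cube([382, 65, 31]);


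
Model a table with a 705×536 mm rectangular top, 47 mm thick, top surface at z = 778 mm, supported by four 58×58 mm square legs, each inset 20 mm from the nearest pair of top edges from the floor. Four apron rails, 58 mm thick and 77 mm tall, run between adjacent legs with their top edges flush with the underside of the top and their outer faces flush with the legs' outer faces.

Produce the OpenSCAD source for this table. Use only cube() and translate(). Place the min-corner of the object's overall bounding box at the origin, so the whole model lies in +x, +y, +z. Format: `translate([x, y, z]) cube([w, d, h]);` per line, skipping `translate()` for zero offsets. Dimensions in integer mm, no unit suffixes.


translate([0, 0, 731]) cube([705, 536, 47]);
translate([20, 20, 0]) cube([58, 58, 731]);
translate([627, 20, 0]) cube([58, 58, 731]);
translate([20, 458, 0]) cube([58, 58, 731]);
translate([627, 458, 0]) cube([58, 58, 731]);
translate([78, 20, 654]) cube([549, 58, 77]);
translate([78, 458, 654]) cube([549, 58, 77]);
translate([20, 78, 654]) cube([58, 380, 77]);
translate([627, 78, 654]) cube([58, 380, 77]);


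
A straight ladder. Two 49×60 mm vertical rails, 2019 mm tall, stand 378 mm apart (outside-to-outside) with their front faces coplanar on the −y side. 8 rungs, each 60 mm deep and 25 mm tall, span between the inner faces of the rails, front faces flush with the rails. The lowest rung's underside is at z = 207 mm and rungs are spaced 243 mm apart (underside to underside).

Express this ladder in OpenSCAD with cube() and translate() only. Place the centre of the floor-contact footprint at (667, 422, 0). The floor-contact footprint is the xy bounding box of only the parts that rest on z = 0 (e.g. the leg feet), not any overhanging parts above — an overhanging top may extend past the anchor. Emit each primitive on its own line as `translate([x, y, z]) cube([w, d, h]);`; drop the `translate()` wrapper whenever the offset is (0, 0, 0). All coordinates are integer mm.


// rung span = 378 - 2*49 = 280
// rung[k] z = 207 + k*243
translate([478, 392, 0]) cube([49, 60, 2019]);
translate([807, 392, 0]) cube([49, 60, 2019]);
translate([527, 392, 207]) cube([280, 60, 25]);
translate([527, 392, 450]) cube([280, 60, 25]);
translate([527, 392, 693]) cube([280, 60, 25]);
translate([527, 392, 936]) cube([280, 60, 25]);
translate([527, 392, 1179]) cube([280, 60, 25]);
translate([527, 392, 1422]) cube([280, 60, 25]);
translate([527, 392, 1665]) cube([280, 60, 25]);
translate([527, 392, 1908]) cube([280, 60, 25]);


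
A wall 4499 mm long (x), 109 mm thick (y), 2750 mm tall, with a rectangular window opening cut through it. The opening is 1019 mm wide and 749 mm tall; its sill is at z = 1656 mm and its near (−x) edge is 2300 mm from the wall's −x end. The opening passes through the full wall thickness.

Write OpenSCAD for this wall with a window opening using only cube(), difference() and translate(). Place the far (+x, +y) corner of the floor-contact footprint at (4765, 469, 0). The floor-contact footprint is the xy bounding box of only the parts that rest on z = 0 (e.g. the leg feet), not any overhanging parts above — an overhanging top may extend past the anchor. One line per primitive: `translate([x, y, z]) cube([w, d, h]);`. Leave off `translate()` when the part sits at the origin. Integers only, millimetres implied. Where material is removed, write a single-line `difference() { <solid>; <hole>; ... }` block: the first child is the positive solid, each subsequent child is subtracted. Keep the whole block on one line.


difference() { translate([266, 360, 0]) cube([4499, 109, 2750]); translate([2566, 360, 1656]) cube([1019, 109, 749]); }


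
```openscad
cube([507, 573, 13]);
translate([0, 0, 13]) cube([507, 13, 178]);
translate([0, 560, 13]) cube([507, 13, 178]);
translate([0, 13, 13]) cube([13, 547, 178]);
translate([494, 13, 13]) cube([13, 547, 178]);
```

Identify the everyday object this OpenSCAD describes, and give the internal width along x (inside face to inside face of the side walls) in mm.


An open box. The internal width is 481 mm.

A 507×573 base slab with four walls standing on it — an open box. The base is 507 mm wide and the walls are 13 mm thick, so the internal width is 507 − 2 × 13 = 481 mm.


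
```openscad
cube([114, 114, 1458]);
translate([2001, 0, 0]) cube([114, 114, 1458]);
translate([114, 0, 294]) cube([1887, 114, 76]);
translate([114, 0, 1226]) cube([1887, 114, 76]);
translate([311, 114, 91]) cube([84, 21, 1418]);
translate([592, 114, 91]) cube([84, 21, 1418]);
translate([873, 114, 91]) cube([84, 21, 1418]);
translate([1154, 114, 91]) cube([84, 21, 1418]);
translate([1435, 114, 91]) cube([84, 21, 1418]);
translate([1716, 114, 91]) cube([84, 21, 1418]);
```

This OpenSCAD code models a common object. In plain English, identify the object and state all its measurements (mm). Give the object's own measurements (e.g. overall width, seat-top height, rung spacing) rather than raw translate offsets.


A fence section. Two 114×114 mm posts, 1458 mm tall, stand on the floor with a clear span of 1887 mm between their inner faces. Two horizontal rails of 114×76 mm section span the gap between the posts with their undersides at z = 294 mm and z = 1226 mm, flush with the posts' −y face. 6 pickets, each 84 mm wide, 21 mm thick and 1418 mm tall, are fixed to the +y face of the rails with their bottoms at z = 91 mm, spaced across the span with a 197 mm gap after the −x post and between neighbouring pickets, with 201 mm left before the +x post.


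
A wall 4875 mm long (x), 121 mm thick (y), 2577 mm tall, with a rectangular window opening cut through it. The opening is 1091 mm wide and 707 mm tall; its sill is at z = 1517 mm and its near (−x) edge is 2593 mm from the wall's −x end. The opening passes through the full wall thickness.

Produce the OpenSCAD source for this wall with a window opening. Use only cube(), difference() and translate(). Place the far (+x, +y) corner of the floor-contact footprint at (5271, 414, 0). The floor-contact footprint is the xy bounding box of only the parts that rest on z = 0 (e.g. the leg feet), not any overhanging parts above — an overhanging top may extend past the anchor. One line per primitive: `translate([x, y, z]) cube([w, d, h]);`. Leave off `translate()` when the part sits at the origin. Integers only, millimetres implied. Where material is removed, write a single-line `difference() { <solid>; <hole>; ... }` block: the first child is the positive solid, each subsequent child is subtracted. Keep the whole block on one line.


difference() { translate([396, 293, 0]) cube([4875, 121, 2577]); translate([2989, 293, 1517]) cube([1091, 121, 707]); }


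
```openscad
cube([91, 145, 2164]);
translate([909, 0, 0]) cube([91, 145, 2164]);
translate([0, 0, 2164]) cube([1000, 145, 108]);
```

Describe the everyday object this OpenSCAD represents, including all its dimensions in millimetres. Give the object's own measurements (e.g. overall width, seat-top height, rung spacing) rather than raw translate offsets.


A door frame. The clear opening is 818 mm wide and 2164 mm high. Two 91 mm wide jambs, 145 mm deep, stand either side of the opening from the floor to the top of the opening. A 108 mm thick head sits across the top of both jambs, spanning the full outside width of the frame.


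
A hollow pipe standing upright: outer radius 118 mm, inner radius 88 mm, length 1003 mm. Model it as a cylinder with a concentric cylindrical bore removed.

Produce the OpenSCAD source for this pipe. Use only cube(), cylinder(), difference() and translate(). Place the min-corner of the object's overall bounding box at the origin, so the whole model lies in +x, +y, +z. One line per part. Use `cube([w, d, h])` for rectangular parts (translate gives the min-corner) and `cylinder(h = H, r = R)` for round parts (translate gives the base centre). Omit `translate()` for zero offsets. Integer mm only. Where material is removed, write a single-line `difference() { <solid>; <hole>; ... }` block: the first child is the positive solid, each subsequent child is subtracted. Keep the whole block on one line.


difference() { translate([118, 118, 0]) cylinder(h = 1003, r = 118); translate([118, 118, 0]) cylinder(h = 1003, r = 88); }


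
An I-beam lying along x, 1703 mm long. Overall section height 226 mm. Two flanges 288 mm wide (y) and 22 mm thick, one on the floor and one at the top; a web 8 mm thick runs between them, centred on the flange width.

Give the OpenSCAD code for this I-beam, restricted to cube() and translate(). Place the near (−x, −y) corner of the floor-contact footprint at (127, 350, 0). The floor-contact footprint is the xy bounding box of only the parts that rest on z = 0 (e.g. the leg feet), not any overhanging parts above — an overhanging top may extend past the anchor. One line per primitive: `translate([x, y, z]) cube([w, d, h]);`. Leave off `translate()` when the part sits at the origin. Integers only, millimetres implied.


translate([127, 350, 0]) cube([1703, 288, 22]);
translate([127, 490, 22]) cube([1703, 8, 182]);
translate([127, 350, 204]) cube([1703, 288, 22]);


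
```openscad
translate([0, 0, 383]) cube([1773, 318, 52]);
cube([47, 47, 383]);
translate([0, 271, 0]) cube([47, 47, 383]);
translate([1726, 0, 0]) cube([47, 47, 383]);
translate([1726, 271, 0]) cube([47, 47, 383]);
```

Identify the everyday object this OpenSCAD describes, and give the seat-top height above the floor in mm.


A bench. The seat-top height is 435 mm.

A long slab on four corner posts — a bench. The slab sits at z = 383 with thickness 52, so the top is 383 + 52 = 435 mm.


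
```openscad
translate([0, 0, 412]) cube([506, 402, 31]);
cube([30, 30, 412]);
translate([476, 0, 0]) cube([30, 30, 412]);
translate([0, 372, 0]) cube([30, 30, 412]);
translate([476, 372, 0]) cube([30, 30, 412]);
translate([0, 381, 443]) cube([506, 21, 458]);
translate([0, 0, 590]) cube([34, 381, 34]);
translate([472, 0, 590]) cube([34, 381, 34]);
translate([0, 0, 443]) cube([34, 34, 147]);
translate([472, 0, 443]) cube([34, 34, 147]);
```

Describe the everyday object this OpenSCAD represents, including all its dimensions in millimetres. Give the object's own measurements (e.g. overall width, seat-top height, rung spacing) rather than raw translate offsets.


A chair. The seat is a 506×402×31 mm slab with its top at z = 443 mm, on four 30×30 mm corner legs (flush with the seat edges, standing on z = 0). A flat backrest 21 mm thick, 458 mm tall, spans the full seat width and rises from the seat top along its +y edge, rear face flush with the rear of the seat. Two armrests of 34×34 mm section run along each side from the seat's front edge to the front of the backrest, top faces 181 mm above the seat top and outer faces flush with the seat's x-edges; a 34×34 mm post under the front of each armrest stands on the seat at the front corner.


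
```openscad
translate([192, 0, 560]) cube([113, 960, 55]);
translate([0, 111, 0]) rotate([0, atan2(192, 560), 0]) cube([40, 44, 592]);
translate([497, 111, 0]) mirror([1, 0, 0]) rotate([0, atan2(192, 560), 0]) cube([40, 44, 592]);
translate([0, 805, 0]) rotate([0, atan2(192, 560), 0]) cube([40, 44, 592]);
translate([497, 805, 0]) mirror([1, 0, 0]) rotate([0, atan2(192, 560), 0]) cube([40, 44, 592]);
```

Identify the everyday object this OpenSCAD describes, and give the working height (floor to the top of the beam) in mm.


A sawhorse. The overall height is 615 mm.

A beam across two mirrored pairs of raked legs — a sawhorse. The beam's underside is at z = 560 (matching the legs' vertical rise in atan2(192, 560)) and the beam is 55 mm tall, so its top is at 560 + 55 = 615 mm. The raked legs top out at the beam's underside, so that is the highest point.


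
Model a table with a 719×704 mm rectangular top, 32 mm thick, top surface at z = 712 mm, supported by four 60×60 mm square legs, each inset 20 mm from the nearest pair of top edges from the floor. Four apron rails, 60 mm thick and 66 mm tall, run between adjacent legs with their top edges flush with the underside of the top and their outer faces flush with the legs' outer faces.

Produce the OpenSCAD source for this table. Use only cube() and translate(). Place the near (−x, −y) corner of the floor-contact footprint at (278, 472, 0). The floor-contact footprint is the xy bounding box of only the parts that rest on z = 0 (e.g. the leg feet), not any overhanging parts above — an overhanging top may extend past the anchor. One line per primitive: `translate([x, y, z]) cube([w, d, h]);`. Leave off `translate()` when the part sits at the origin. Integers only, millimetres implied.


// leg_h = 712 - 32 = 680
// apron z = 680 - 66 = 614
translate([258, 452, 680]) cube([719, 704, 32]);
translate([278, 472, 0]) cube([60, 60, 680]);
translate([897, 472, 0]) cube([60, 60, 680]);
translate([278, 1076, 0]) cube([60, 60, 680]);
translate([897, 1076, 0]) cube([60, 60, 680]);
translate([338, 472, 614]) cube([559, 60, 66]);
translate([338, 1076, 614]) cube([559, 60, 66]);
translate([278, 532, 614]) cube([60, 544, 66]);
translate([897, 532, 614]) cube([60, 544, 66]);
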